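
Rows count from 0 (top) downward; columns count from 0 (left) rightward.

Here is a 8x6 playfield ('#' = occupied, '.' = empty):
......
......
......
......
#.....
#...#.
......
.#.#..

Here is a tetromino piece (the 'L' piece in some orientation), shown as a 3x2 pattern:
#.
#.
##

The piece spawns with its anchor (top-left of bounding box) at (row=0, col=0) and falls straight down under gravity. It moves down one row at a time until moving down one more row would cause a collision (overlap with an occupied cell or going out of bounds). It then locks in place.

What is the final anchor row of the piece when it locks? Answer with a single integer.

Answer: 1

Derivation:
Spawn at (row=0, col=0). Try each row:
  row 0: fits
  row 1: fits
  row 2: blocked -> lock at row 1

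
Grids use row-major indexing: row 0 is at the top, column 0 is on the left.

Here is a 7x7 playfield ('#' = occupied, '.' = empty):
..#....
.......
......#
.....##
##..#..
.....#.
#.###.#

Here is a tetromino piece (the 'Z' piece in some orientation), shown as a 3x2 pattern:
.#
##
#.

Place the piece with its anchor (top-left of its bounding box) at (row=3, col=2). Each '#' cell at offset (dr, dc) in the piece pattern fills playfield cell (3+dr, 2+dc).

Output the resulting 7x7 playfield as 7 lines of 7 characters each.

Fill (3+0,2+1) = (3,3)
Fill (3+1,2+0) = (4,2)
Fill (3+1,2+1) = (4,3)
Fill (3+2,2+0) = (5,2)

Answer: ..#....
.......
......#
...#.##
#####..
..#..#.
#.###.#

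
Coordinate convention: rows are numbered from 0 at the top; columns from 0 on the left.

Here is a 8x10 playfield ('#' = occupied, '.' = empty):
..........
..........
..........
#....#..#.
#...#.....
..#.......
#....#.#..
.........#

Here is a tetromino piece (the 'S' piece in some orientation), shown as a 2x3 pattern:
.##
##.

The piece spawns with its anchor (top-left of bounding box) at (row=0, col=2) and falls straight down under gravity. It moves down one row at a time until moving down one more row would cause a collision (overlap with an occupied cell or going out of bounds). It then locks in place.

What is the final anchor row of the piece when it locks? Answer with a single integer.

Spawn at (row=0, col=2). Try each row:
  row 0: fits
  row 1: fits
  row 2: fits
  row 3: fits
  row 4: blocked -> lock at row 3

Answer: 3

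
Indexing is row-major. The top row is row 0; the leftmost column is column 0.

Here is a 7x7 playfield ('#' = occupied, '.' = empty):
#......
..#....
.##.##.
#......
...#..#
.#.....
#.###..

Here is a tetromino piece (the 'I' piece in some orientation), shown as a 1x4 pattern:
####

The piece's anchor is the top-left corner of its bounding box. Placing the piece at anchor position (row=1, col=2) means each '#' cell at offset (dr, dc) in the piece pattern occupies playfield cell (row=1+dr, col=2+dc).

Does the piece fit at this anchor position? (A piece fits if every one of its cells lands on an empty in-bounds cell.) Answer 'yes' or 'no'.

Answer: no

Derivation:
Check each piece cell at anchor (1, 2):
  offset (0,0) -> (1,2): occupied ('#') -> FAIL
  offset (0,1) -> (1,3): empty -> OK
  offset (0,2) -> (1,4): empty -> OK
  offset (0,3) -> (1,5): empty -> OK
All cells valid: no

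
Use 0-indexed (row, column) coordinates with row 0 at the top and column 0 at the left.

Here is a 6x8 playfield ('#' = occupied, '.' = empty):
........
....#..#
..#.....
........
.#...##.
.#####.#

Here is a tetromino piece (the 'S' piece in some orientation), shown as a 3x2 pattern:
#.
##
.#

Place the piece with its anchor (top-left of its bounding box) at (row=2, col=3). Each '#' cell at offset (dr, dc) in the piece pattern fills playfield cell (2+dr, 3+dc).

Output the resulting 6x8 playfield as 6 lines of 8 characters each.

Answer: ........
....#..#
..##....
...##...
.#..###.
.#####.#

Derivation:
Fill (2+0,3+0) = (2,3)
Fill (2+1,3+0) = (3,3)
Fill (2+1,3+1) = (3,4)
Fill (2+2,3+1) = (4,4)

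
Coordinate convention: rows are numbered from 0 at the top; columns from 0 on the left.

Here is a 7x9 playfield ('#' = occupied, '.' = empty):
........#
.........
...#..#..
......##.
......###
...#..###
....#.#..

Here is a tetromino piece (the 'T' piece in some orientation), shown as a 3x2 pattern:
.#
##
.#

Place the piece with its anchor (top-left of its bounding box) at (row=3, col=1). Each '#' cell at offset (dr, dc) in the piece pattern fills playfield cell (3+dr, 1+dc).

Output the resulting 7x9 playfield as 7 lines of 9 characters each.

Answer: ........#
.........
...#..#..
..#...##.
.##...###
..##..###
....#.#..

Derivation:
Fill (3+0,1+1) = (3,2)
Fill (3+1,1+0) = (4,1)
Fill (3+1,1+1) = (4,2)
Fill (3+2,1+1) = (5,2)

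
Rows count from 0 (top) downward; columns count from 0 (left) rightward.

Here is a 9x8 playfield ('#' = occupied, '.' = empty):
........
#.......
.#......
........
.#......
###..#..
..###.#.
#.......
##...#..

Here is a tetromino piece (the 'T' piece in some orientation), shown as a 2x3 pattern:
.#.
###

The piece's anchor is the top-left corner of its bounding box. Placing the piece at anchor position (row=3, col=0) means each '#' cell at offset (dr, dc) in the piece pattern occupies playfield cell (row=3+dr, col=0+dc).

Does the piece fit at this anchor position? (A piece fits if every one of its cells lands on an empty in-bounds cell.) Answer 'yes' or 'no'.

Check each piece cell at anchor (3, 0):
  offset (0,1) -> (3,1): empty -> OK
  offset (1,0) -> (4,0): empty -> OK
  offset (1,1) -> (4,1): occupied ('#') -> FAIL
  offset (1,2) -> (4,2): empty -> OK
All cells valid: no

Answer: no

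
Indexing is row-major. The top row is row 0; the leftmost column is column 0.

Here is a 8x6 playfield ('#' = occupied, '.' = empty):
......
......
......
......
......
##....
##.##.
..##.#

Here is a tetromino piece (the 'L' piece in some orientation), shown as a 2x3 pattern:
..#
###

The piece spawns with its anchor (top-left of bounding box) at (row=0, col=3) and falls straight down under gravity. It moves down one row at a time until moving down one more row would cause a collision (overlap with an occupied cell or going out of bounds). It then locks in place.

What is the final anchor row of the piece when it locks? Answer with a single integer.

Spawn at (row=0, col=3). Try each row:
  row 0: fits
  row 1: fits
  row 2: fits
  row 3: fits
  row 4: fits
  row 5: blocked -> lock at row 4

Answer: 4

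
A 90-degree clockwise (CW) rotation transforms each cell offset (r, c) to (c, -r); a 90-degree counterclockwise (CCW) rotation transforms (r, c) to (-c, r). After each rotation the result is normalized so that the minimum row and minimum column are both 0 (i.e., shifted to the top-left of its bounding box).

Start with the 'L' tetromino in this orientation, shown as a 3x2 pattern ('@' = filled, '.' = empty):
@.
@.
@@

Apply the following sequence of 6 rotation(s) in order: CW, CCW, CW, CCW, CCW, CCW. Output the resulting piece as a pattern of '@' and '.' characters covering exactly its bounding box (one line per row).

Start:
@.
@.
@@
After rotation 1 (CW):
@@@
@..
After rotation 2 (CCW):
@.
@.
@@
After rotation 3 (CW):
@@@
@..
After rotation 4 (CCW):
@.
@.
@@
After rotation 5 (CCW):
..@
@@@
After rotation 6 (CCW):
@@
.@
.@

Answer: @@
.@
.@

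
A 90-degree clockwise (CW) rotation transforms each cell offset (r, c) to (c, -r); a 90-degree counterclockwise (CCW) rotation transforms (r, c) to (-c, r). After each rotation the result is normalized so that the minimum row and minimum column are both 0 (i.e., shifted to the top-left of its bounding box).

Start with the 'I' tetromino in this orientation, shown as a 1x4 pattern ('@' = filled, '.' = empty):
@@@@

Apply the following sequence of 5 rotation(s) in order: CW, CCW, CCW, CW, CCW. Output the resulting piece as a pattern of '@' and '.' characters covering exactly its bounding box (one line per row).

Answer: @
@
@
@

Derivation:
Start:
@@@@
After rotation 1 (CW):
@
@
@
@
After rotation 2 (CCW):
@@@@
After rotation 3 (CCW):
@
@
@
@
After rotation 4 (CW):
@@@@
After rotation 5 (CCW):
@
@
@
@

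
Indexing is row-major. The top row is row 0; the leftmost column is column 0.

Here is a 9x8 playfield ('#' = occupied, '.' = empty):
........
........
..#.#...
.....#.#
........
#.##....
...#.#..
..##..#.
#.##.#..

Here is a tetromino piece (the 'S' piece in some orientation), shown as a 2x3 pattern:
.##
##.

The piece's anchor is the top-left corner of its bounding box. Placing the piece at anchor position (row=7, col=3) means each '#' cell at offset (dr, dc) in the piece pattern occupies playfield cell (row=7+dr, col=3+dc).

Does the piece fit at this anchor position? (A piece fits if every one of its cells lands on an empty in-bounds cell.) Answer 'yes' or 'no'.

Check each piece cell at anchor (7, 3):
  offset (0,1) -> (7,4): empty -> OK
  offset (0,2) -> (7,5): empty -> OK
  offset (1,0) -> (8,3): occupied ('#') -> FAIL
  offset (1,1) -> (8,4): empty -> OK
All cells valid: no

Answer: no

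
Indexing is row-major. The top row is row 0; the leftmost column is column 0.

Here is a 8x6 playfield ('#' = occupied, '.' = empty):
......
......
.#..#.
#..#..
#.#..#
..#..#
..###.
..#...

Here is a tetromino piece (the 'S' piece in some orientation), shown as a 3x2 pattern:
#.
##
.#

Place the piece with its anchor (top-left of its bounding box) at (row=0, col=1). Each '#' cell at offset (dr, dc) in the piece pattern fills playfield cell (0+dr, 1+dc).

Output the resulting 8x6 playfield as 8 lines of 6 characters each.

Answer: .#....
.##...
.##.#.
#..#..
#.#..#
..#..#
..###.
..#...

Derivation:
Fill (0+0,1+0) = (0,1)
Fill (0+1,1+0) = (1,1)
Fill (0+1,1+1) = (1,2)
Fill (0+2,1+1) = (2,2)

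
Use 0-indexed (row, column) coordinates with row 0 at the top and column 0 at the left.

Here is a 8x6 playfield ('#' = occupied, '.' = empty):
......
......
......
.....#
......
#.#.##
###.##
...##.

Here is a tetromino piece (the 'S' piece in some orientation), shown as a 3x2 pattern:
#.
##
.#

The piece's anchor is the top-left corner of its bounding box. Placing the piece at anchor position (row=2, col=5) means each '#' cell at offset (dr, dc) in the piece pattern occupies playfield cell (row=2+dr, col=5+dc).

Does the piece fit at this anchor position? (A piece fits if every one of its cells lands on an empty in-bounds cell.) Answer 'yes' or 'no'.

Answer: no

Derivation:
Check each piece cell at anchor (2, 5):
  offset (0,0) -> (2,5): empty -> OK
  offset (1,0) -> (3,5): occupied ('#') -> FAIL
  offset (1,1) -> (3,6): out of bounds -> FAIL
  offset (2,1) -> (4,6): out of bounds -> FAIL
All cells valid: no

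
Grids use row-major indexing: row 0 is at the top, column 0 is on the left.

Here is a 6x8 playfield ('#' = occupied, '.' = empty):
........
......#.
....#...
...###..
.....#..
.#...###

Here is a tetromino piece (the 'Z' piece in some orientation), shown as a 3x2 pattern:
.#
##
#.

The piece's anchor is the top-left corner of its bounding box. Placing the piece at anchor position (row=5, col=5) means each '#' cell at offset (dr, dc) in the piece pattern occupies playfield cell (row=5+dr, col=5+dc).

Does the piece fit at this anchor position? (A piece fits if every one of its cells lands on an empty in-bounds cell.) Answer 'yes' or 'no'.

Answer: no

Derivation:
Check each piece cell at anchor (5, 5):
  offset (0,1) -> (5,6): occupied ('#') -> FAIL
  offset (1,0) -> (6,5): out of bounds -> FAIL
  offset (1,1) -> (6,6): out of bounds -> FAIL
  offset (2,0) -> (7,5): out of bounds -> FAIL
All cells valid: no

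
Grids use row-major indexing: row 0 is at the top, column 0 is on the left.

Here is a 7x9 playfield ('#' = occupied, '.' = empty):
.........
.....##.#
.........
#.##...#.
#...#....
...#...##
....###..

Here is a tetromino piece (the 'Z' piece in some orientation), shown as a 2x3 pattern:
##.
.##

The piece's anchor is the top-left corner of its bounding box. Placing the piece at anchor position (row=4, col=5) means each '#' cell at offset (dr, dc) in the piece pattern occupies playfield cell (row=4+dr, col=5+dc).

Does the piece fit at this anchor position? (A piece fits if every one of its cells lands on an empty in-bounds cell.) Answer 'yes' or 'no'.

Check each piece cell at anchor (4, 5):
  offset (0,0) -> (4,5): empty -> OK
  offset (0,1) -> (4,6): empty -> OK
  offset (1,1) -> (5,6): empty -> OK
  offset (1,2) -> (5,7): occupied ('#') -> FAIL
All cells valid: no

Answer: no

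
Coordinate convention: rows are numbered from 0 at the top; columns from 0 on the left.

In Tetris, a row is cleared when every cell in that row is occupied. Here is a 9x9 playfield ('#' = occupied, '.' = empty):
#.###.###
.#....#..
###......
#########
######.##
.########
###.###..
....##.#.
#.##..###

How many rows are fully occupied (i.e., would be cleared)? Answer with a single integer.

Answer: 1

Derivation:
Check each row:
  row 0: 2 empty cells -> not full
  row 1: 7 empty cells -> not full
  row 2: 6 empty cells -> not full
  row 3: 0 empty cells -> FULL (clear)
  row 4: 1 empty cell -> not full
  row 5: 1 empty cell -> not full
  row 6: 3 empty cells -> not full
  row 7: 6 empty cells -> not full
  row 8: 3 empty cells -> not full
Total rows cleared: 1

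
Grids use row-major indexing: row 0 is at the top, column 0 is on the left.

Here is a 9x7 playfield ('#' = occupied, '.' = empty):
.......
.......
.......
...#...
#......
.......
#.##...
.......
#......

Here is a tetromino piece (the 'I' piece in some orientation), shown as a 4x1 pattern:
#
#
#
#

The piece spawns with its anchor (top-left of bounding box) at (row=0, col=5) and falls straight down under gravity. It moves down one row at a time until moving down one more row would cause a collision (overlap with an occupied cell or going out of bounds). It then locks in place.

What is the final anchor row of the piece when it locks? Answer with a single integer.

Spawn at (row=0, col=5). Try each row:
  row 0: fits
  row 1: fits
  row 2: fits
  row 3: fits
  row 4: fits
  row 5: fits
  row 6: blocked -> lock at row 5

Answer: 5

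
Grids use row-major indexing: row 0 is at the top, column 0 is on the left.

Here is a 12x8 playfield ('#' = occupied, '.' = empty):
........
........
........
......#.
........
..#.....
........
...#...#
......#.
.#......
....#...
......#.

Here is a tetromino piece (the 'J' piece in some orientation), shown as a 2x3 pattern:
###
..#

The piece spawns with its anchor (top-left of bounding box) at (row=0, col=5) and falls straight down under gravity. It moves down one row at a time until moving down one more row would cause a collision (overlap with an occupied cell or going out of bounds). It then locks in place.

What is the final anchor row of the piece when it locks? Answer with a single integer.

Spawn at (row=0, col=5). Try each row:
  row 0: fits
  row 1: fits
  row 2: fits
  row 3: blocked -> lock at row 2

Answer: 2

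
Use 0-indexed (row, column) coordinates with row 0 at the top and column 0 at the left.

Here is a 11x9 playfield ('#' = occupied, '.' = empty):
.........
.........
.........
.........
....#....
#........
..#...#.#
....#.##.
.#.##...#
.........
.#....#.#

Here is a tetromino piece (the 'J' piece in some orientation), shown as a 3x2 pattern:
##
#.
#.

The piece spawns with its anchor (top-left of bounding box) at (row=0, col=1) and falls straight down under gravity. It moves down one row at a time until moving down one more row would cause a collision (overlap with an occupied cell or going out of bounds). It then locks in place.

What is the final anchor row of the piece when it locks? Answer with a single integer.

Spawn at (row=0, col=1). Try each row:
  row 0: fits
  row 1: fits
  row 2: fits
  row 3: fits
  row 4: fits
  row 5: fits
  row 6: blocked -> lock at row 5

Answer: 5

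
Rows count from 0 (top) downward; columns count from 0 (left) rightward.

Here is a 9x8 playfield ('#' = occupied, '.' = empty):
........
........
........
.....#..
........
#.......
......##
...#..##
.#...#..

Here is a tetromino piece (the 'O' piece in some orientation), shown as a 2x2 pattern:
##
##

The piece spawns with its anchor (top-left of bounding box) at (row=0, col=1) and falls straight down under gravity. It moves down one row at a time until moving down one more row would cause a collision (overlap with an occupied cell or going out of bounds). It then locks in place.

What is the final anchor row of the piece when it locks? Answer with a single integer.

Spawn at (row=0, col=1). Try each row:
  row 0: fits
  row 1: fits
  row 2: fits
  row 3: fits
  row 4: fits
  row 5: fits
  row 6: fits
  row 7: blocked -> lock at row 6

Answer: 6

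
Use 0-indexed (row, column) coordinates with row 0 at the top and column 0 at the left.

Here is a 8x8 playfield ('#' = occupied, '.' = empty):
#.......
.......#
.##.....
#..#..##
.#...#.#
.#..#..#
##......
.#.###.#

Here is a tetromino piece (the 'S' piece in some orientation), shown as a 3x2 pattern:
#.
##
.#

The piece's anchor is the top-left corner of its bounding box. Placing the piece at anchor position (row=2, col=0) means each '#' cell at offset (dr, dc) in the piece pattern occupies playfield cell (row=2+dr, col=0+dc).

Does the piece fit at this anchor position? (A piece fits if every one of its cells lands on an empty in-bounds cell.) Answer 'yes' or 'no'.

Answer: no

Derivation:
Check each piece cell at anchor (2, 0):
  offset (0,0) -> (2,0): empty -> OK
  offset (1,0) -> (3,0): occupied ('#') -> FAIL
  offset (1,1) -> (3,1): empty -> OK
  offset (2,1) -> (4,1): occupied ('#') -> FAIL
All cells valid: no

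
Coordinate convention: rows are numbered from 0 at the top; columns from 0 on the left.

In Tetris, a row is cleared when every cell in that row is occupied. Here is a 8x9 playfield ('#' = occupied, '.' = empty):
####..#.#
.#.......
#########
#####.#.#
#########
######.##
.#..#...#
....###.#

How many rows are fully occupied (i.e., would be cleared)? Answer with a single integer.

Answer: 2

Derivation:
Check each row:
  row 0: 3 empty cells -> not full
  row 1: 8 empty cells -> not full
  row 2: 0 empty cells -> FULL (clear)
  row 3: 2 empty cells -> not full
  row 4: 0 empty cells -> FULL (clear)
  row 5: 1 empty cell -> not full
  row 6: 6 empty cells -> not full
  row 7: 5 empty cells -> not full
Total rows cleared: 2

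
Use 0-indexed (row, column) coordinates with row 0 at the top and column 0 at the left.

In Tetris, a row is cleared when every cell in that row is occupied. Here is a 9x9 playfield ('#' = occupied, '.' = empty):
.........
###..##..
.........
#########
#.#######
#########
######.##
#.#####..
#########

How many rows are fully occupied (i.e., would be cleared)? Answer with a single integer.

Check each row:
  row 0: 9 empty cells -> not full
  row 1: 4 empty cells -> not full
  row 2: 9 empty cells -> not full
  row 3: 0 empty cells -> FULL (clear)
  row 4: 1 empty cell -> not full
  row 5: 0 empty cells -> FULL (clear)
  row 6: 1 empty cell -> not full
  row 7: 3 empty cells -> not full
  row 8: 0 empty cells -> FULL (clear)
Total rows cleared: 3

Answer: 3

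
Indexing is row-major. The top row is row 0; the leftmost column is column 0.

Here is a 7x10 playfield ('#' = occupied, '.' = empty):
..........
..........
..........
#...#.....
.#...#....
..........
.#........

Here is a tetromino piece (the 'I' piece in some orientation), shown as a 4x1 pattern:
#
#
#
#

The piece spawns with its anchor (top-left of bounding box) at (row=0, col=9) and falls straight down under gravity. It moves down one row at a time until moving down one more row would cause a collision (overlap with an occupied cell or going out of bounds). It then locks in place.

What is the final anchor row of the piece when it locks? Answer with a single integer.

Spawn at (row=0, col=9). Try each row:
  row 0: fits
  row 1: fits
  row 2: fits
  row 3: fits
  row 4: blocked -> lock at row 3

Answer: 3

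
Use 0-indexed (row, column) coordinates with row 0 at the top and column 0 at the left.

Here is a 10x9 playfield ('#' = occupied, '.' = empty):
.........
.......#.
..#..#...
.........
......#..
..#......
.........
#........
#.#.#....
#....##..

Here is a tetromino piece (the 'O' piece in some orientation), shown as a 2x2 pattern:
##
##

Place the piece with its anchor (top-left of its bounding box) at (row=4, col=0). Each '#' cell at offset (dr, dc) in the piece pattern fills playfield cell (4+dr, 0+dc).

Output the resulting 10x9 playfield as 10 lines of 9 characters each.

Fill (4+0,0+0) = (4,0)
Fill (4+0,0+1) = (4,1)
Fill (4+1,0+0) = (5,0)
Fill (4+1,0+1) = (5,1)

Answer: .........
.......#.
..#..#...
.........
##....#..
###......
.........
#........
#.#.#....
#....##..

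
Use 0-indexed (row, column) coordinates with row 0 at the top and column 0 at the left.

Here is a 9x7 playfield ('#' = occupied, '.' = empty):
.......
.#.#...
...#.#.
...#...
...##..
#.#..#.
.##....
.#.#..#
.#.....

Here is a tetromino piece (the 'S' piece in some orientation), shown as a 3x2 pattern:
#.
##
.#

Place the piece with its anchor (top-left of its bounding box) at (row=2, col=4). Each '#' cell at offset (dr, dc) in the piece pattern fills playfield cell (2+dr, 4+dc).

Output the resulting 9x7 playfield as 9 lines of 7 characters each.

Fill (2+0,4+0) = (2,4)
Fill (2+1,4+0) = (3,4)
Fill (2+1,4+1) = (3,5)
Fill (2+2,4+1) = (4,5)

Answer: .......
.#.#...
...###.
...###.
...###.
#.#..#.
.##....
.#.#..#
.#.....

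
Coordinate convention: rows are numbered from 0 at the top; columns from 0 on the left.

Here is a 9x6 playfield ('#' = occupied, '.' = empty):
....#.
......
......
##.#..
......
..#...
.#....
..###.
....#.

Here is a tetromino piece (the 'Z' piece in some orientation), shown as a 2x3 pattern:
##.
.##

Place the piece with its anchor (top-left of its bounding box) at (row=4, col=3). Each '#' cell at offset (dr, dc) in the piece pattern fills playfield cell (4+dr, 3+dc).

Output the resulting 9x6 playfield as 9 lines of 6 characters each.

Fill (4+0,3+0) = (4,3)
Fill (4+0,3+1) = (4,4)
Fill (4+1,3+1) = (5,4)
Fill (4+1,3+2) = (5,5)

Answer: ....#.
......
......
##.#..
...##.
..#.##
.#....
..###.
....#.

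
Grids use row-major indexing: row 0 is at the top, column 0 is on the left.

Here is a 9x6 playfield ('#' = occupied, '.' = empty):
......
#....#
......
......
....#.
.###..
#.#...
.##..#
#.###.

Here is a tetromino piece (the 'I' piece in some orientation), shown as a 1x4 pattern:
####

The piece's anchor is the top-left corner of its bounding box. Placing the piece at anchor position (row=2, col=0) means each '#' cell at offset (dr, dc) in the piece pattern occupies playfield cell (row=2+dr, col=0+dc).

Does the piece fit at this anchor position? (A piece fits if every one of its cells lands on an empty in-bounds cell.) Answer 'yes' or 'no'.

Check each piece cell at anchor (2, 0):
  offset (0,0) -> (2,0): empty -> OK
  offset (0,1) -> (2,1): empty -> OK
  offset (0,2) -> (2,2): empty -> OK
  offset (0,3) -> (2,3): empty -> OK
All cells valid: yes

Answer: yes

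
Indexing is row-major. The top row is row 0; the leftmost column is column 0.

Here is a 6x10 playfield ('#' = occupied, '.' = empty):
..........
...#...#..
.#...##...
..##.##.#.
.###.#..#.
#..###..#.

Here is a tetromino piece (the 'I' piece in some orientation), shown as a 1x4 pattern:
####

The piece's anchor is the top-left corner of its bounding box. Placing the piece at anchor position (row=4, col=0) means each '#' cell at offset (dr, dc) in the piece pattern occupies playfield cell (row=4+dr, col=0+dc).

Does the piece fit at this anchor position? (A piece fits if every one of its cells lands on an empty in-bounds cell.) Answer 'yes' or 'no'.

Answer: no

Derivation:
Check each piece cell at anchor (4, 0):
  offset (0,0) -> (4,0): empty -> OK
  offset (0,1) -> (4,1): occupied ('#') -> FAIL
  offset (0,2) -> (4,2): occupied ('#') -> FAIL
  offset (0,3) -> (4,3): occupied ('#') -> FAIL
All cells valid: no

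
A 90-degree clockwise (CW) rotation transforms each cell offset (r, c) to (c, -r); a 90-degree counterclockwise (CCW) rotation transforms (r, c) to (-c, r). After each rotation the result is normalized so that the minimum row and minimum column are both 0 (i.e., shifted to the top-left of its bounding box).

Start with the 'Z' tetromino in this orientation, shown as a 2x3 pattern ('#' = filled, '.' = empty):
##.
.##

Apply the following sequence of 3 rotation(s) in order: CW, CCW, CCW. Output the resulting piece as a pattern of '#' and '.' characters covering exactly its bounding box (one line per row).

Answer: .#
##
#.

Derivation:
Start:
##.
.##
After rotation 1 (CW):
.#
##
#.
After rotation 2 (CCW):
##.
.##
After rotation 3 (CCW):
.#
##
#.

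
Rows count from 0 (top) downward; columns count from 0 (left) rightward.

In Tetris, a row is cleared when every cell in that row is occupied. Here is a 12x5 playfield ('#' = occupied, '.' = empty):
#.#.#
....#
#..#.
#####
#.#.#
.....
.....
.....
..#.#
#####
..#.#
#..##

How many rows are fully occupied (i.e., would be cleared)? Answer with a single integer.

Answer: 2

Derivation:
Check each row:
  row 0: 2 empty cells -> not full
  row 1: 4 empty cells -> not full
  row 2: 3 empty cells -> not full
  row 3: 0 empty cells -> FULL (clear)
  row 4: 2 empty cells -> not full
  row 5: 5 empty cells -> not full
  row 6: 5 empty cells -> not full
  row 7: 5 empty cells -> not full
  row 8: 3 empty cells -> not full
  row 9: 0 empty cells -> FULL (clear)
  row 10: 3 empty cells -> not full
  row 11: 2 empty cells -> not full
Total rows cleared: 2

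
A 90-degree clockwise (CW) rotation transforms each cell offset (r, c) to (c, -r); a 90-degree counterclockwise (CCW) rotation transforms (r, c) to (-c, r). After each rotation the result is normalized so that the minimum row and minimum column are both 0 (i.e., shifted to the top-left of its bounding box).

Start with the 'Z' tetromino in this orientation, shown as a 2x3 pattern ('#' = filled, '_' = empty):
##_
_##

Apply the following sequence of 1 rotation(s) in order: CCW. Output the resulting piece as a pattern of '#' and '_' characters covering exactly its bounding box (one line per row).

Answer: _#
##
#_

Derivation:
Start:
##_
_##
After rotation 1 (CCW):
_#
##
#_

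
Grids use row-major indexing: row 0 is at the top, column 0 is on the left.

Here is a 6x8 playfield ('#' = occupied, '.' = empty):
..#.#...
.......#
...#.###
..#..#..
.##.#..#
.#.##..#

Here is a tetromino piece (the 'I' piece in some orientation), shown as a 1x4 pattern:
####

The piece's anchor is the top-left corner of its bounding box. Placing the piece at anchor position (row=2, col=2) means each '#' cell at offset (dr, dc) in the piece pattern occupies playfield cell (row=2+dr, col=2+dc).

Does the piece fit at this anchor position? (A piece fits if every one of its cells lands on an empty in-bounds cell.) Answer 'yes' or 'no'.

Answer: no

Derivation:
Check each piece cell at anchor (2, 2):
  offset (0,0) -> (2,2): empty -> OK
  offset (0,1) -> (2,3): occupied ('#') -> FAIL
  offset (0,2) -> (2,4): empty -> OK
  offset (0,3) -> (2,5): occupied ('#') -> FAIL
All cells valid: no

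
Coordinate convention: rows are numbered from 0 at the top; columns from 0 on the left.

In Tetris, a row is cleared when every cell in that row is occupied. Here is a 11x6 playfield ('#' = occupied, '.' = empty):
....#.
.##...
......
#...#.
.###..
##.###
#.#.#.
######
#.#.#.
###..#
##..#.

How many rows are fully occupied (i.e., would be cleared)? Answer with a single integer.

Check each row:
  row 0: 5 empty cells -> not full
  row 1: 4 empty cells -> not full
  row 2: 6 empty cells -> not full
  row 3: 4 empty cells -> not full
  row 4: 3 empty cells -> not full
  row 5: 1 empty cell -> not full
  row 6: 3 empty cells -> not full
  row 7: 0 empty cells -> FULL (clear)
  row 8: 3 empty cells -> not full
  row 9: 2 empty cells -> not full
  row 10: 3 empty cells -> not full
Total rows cleared: 1

Answer: 1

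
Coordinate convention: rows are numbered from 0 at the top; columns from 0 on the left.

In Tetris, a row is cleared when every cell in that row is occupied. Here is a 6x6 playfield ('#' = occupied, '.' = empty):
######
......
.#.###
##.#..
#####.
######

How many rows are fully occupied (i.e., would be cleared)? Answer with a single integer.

Check each row:
  row 0: 0 empty cells -> FULL (clear)
  row 1: 6 empty cells -> not full
  row 2: 2 empty cells -> not full
  row 3: 3 empty cells -> not full
  row 4: 1 empty cell -> not full
  row 5: 0 empty cells -> FULL (clear)
Total rows cleared: 2

Answer: 2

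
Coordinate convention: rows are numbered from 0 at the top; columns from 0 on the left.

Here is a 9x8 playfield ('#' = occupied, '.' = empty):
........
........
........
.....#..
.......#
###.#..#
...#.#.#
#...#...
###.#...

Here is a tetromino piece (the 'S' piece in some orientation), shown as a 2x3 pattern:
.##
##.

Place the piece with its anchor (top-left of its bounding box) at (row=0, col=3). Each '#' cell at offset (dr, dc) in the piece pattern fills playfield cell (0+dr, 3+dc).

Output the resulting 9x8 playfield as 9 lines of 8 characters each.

Fill (0+0,3+1) = (0,4)
Fill (0+0,3+2) = (0,5)
Fill (0+1,3+0) = (1,3)
Fill (0+1,3+1) = (1,4)

Answer: ....##..
...##...
........
.....#..
.......#
###.#..#
...#.#.#
#...#...
###.#...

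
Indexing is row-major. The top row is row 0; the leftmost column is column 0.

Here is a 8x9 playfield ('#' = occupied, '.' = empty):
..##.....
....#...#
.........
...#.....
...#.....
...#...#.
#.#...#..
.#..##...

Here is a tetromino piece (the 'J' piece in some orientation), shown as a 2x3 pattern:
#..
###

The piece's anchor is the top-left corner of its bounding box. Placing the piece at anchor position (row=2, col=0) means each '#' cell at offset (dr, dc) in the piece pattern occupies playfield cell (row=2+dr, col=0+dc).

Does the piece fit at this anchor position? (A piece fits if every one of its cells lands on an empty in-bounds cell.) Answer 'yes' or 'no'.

Answer: yes

Derivation:
Check each piece cell at anchor (2, 0):
  offset (0,0) -> (2,0): empty -> OK
  offset (1,0) -> (3,0): empty -> OK
  offset (1,1) -> (3,1): empty -> OK
  offset (1,2) -> (3,2): empty -> OK
All cells valid: yes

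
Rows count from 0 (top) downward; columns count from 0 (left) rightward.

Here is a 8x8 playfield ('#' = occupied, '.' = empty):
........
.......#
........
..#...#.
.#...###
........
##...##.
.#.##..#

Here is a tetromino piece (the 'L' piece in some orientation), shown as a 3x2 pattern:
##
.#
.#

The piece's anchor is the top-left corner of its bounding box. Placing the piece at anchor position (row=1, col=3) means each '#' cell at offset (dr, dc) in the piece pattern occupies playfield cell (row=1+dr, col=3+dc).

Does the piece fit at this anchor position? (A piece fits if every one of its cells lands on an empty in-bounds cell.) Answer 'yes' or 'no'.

Check each piece cell at anchor (1, 3):
  offset (0,0) -> (1,3): empty -> OK
  offset (0,1) -> (1,4): empty -> OK
  offset (1,1) -> (2,4): empty -> OK
  offset (2,1) -> (3,4): empty -> OK
All cells valid: yes

Answer: yes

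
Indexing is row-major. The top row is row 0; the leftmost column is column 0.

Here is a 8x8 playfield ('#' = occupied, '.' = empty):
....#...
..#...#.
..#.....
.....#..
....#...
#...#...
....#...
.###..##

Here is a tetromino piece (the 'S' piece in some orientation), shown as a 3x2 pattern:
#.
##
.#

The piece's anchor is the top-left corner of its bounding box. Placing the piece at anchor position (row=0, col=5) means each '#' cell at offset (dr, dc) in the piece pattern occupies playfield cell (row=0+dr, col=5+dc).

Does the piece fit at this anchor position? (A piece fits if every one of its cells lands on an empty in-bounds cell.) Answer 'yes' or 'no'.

Check each piece cell at anchor (0, 5):
  offset (0,0) -> (0,5): empty -> OK
  offset (1,0) -> (1,5): empty -> OK
  offset (1,1) -> (1,6): occupied ('#') -> FAIL
  offset (2,1) -> (2,6): empty -> OK
All cells valid: no

Answer: no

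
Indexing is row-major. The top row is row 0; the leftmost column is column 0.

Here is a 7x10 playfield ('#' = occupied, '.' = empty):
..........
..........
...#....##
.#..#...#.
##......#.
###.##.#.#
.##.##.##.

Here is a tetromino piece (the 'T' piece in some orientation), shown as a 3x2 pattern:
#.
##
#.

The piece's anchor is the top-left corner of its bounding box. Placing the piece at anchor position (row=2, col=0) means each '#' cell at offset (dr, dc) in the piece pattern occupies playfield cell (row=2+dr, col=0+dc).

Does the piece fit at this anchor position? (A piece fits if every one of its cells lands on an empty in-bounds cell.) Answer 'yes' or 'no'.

Check each piece cell at anchor (2, 0):
  offset (0,0) -> (2,0): empty -> OK
  offset (1,0) -> (3,0): empty -> OK
  offset (1,1) -> (3,1): occupied ('#') -> FAIL
  offset (2,0) -> (4,0): occupied ('#') -> FAIL
All cells valid: no

Answer: no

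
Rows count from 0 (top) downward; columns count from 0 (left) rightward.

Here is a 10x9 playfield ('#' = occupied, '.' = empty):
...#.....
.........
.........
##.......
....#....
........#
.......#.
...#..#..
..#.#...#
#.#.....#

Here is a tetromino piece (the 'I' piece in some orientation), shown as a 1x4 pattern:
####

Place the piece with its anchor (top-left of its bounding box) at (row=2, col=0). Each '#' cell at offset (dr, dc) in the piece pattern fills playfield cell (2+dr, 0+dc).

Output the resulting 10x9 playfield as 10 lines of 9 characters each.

Answer: ...#.....
.........
####.....
##.......
....#....
........#
.......#.
...#..#..
..#.#...#
#.#.....#

Derivation:
Fill (2+0,0+0) = (2,0)
Fill (2+0,0+1) = (2,1)
Fill (2+0,0+2) = (2,2)
Fill (2+0,0+3) = (2,3)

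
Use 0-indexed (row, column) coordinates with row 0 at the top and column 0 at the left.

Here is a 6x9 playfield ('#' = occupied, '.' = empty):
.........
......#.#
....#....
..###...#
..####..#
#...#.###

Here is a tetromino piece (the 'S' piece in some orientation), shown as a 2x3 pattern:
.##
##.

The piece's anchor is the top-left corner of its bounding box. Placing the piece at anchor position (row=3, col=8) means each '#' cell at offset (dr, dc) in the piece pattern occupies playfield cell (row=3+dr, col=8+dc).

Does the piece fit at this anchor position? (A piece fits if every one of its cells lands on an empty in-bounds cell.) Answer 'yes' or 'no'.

Check each piece cell at anchor (3, 8):
  offset (0,1) -> (3,9): out of bounds -> FAIL
  offset (0,2) -> (3,10): out of bounds -> FAIL
  offset (1,0) -> (4,8): occupied ('#') -> FAIL
  offset (1,1) -> (4,9): out of bounds -> FAIL
All cells valid: no

Answer: no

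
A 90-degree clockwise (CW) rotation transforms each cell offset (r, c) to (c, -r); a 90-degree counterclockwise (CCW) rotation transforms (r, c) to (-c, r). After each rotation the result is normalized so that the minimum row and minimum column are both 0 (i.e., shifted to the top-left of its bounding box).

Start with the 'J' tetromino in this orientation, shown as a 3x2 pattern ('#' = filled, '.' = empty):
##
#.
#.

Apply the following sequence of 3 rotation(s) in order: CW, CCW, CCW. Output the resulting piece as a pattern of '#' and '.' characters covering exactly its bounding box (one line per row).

Start:
##
#.
#.
After rotation 1 (CW):
###
..#
After rotation 2 (CCW):
##
#.
#.
After rotation 3 (CCW):
#..
###

Answer: #..
###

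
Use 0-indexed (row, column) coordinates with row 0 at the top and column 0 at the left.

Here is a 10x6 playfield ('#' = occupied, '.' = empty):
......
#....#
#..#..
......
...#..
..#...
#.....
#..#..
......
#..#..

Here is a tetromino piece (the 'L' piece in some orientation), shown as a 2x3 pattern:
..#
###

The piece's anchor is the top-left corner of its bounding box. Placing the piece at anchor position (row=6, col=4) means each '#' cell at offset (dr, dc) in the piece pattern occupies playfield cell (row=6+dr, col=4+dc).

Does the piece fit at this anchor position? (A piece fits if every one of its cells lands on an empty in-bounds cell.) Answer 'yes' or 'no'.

Answer: no

Derivation:
Check each piece cell at anchor (6, 4):
  offset (0,2) -> (6,6): out of bounds -> FAIL
  offset (1,0) -> (7,4): empty -> OK
  offset (1,1) -> (7,5): empty -> OK
  offset (1,2) -> (7,6): out of bounds -> FAIL
All cells valid: no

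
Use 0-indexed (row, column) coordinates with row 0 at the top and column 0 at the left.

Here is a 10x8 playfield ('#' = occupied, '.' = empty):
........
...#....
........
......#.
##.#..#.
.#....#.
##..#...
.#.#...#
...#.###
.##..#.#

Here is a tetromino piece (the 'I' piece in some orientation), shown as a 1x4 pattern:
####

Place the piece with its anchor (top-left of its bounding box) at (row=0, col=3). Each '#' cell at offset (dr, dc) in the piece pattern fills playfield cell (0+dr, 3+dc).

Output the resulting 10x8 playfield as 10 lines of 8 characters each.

Fill (0+0,3+0) = (0,3)
Fill (0+0,3+1) = (0,4)
Fill (0+0,3+2) = (0,5)
Fill (0+0,3+3) = (0,6)

Answer: ...####.
...#....
........
......#.
##.#..#.
.#....#.
##..#...
.#.#...#
...#.###
.##..#.#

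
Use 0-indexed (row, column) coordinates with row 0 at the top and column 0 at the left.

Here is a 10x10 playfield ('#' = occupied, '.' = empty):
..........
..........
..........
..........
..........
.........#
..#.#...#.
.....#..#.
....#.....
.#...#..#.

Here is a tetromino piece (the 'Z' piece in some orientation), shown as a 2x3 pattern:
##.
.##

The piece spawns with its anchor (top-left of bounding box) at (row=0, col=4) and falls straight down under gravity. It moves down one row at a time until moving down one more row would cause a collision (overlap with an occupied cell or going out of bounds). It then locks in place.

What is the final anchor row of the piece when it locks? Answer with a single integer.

Answer: 5

Derivation:
Spawn at (row=0, col=4). Try each row:
  row 0: fits
  row 1: fits
  row 2: fits
  row 3: fits
  row 4: fits
  row 5: fits
  row 6: blocked -> lock at row 5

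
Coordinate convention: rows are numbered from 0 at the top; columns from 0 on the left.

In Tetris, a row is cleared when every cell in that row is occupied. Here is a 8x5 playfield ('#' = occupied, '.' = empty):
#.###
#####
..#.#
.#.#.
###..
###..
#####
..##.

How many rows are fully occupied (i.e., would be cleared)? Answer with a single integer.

Check each row:
  row 0: 1 empty cell -> not full
  row 1: 0 empty cells -> FULL (clear)
  row 2: 3 empty cells -> not full
  row 3: 3 empty cells -> not full
  row 4: 2 empty cells -> not full
  row 5: 2 empty cells -> not full
  row 6: 0 empty cells -> FULL (clear)
  row 7: 3 empty cells -> not full
Total rows cleared: 2

Answer: 2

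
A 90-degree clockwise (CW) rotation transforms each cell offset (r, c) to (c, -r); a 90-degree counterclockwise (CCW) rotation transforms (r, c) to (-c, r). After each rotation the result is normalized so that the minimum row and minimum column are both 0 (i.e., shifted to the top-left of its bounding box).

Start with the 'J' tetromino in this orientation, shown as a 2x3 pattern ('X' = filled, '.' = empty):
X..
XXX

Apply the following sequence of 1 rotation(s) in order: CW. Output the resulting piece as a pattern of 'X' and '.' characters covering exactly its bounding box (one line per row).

Answer: XX
X.
X.

Derivation:
Start:
X..
XXX
After rotation 1 (CW):
XX
X.
X.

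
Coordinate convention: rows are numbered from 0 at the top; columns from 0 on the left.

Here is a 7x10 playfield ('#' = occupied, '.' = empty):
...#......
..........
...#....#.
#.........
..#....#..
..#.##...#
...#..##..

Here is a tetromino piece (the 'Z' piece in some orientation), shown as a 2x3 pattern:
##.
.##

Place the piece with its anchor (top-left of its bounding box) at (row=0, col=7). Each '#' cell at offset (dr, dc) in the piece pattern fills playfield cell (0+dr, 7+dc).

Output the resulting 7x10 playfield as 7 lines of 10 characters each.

Fill (0+0,7+0) = (0,7)
Fill (0+0,7+1) = (0,8)
Fill (0+1,7+1) = (1,8)
Fill (0+1,7+2) = (1,9)

Answer: ...#...##.
........##
...#....#.
#.........
..#....#..
..#.##...#
...#..##..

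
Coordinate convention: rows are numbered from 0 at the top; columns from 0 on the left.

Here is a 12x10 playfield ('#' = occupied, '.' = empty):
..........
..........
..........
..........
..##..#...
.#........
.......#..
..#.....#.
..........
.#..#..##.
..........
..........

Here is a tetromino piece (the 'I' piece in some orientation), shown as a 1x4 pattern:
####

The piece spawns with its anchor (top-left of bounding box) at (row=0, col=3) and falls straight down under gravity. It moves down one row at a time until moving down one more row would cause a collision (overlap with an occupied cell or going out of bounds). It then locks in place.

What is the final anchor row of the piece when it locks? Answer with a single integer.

Spawn at (row=0, col=3). Try each row:
  row 0: fits
  row 1: fits
  row 2: fits
  row 3: fits
  row 4: blocked -> lock at row 3

Answer: 3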